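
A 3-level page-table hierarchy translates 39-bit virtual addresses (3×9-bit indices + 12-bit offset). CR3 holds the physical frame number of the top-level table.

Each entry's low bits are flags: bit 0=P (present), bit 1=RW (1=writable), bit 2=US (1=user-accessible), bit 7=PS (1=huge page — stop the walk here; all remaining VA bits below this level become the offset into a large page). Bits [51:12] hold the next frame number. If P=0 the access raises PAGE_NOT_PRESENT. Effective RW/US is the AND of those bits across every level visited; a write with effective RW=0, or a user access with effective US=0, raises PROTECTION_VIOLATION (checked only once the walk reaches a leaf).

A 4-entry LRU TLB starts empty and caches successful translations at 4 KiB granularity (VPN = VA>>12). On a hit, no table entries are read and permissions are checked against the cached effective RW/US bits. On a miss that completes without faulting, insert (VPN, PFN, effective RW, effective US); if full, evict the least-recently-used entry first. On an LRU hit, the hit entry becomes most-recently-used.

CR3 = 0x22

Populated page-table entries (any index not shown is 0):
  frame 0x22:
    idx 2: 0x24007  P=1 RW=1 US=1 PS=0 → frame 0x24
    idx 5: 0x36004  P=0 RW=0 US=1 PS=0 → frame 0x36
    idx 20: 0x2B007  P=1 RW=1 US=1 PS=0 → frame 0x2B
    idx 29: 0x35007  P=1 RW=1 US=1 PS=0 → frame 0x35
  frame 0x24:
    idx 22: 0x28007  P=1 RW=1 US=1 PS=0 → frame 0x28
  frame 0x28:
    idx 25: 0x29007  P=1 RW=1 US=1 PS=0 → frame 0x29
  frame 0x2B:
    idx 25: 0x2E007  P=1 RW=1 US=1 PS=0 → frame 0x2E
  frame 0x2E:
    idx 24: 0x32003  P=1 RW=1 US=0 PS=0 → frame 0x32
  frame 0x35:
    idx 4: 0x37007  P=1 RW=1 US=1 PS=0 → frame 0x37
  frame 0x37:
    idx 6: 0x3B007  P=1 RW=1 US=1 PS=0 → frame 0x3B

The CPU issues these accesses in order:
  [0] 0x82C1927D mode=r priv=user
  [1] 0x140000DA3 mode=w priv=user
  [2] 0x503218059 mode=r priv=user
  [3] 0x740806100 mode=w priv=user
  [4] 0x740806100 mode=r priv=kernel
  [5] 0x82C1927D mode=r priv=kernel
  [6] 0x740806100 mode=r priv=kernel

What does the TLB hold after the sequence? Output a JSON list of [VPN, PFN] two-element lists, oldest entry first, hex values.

Walk each access:
#0 VA=0x82C1927D (r,user):
  L0: frame=0x22 idx=2 entry=0x24007 [P=1 RW=1 US=1 PS=0]
  L1: frame=0x24 idx=22 entry=0x28007 [P=1 RW=1 US=1 PS=0]
  L2: frame=0x28 idx=25 entry=0x29007 [P=1 RW=1 US=1 PS=0]
  ⇒ phys 0x2927D  [3 reads]
#1 VA=0x140000DA3 (w,user):
  L0: frame=0x22 idx=5 entry=0x36004 [P=0 RW=0 US=1 PS=0]
  ✗ PAGE_NOT_PRESENT  [1 reads]
#2 VA=0x503218059 (r,user):
  L0: frame=0x22 idx=20 entry=0x2B007 [P=1 RW=1 US=1 PS=0]
  L1: frame=0x2B idx=25 entry=0x2E007 [P=1 RW=1 US=1 PS=0]
  L2: frame=0x2E idx=24 entry=0x32003 [P=1 RW=1 US=0 PS=0]
  ✗ PROTECTION_VIOLATION  [3 reads]
#3 VA=0x740806100 (w,user):
  L0: frame=0x22 idx=29 entry=0x35007 [P=1 RW=1 US=1 PS=0]
  L1: frame=0x35 idx=4 entry=0x37007 [P=1 RW=1 US=1 PS=0]
  L2: frame=0x37 idx=6 entry=0x3B007 [P=1 RW=1 US=1 PS=0]
  ⇒ phys 0x3B100  [3 reads]
#4 VA=0x740806100 (r,kernel):
  TLB hit vpn=0x740806 → PA=0x3B100
#5 VA=0x82C1927D (r,kernel):
  TLB hit vpn=0x82C19 → PA=0x2927D
#6 VA=0x740806100 (r,kernel):
  TLB hit vpn=0x740806 → PA=0x3B100

TLB: [["0x82C19", "0x29"], ["0x740806", "0x3B"]]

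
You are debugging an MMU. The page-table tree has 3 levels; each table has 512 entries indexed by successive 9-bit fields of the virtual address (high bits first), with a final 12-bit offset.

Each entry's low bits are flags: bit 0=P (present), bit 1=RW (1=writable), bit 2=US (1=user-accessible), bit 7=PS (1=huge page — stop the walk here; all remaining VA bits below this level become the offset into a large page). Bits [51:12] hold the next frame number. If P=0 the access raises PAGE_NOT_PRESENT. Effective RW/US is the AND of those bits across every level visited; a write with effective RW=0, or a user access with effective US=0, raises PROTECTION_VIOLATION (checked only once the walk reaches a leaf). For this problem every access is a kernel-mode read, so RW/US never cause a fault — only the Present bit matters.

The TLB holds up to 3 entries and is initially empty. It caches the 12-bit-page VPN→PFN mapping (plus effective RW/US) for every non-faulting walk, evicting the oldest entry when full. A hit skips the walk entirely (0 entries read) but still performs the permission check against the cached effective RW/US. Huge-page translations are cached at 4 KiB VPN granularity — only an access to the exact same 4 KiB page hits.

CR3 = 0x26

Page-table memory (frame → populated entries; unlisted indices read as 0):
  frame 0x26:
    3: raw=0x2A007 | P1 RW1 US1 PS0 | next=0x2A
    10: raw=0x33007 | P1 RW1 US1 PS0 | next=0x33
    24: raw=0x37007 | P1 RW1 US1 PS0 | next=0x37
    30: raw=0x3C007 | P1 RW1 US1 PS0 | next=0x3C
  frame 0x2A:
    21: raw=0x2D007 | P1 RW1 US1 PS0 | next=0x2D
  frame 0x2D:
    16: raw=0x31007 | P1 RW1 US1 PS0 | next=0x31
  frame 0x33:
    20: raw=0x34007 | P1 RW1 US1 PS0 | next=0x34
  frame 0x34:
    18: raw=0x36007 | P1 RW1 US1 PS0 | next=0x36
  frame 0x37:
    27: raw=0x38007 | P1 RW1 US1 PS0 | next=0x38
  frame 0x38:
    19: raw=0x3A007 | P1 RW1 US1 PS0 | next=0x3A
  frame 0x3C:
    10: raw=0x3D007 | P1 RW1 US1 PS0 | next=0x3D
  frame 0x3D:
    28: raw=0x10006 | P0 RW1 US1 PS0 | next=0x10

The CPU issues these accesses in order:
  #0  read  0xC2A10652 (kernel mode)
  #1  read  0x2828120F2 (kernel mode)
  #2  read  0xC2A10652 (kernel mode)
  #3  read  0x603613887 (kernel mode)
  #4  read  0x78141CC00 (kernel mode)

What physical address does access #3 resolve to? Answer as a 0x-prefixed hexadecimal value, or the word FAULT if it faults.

Walk each access:
#0 VA=0xC2A10652 (r,kernel):
  L0: frame=0x26 idx=3 entry=0x2A007 [P=1 RW=1 US=1 PS=0]
  L1: frame=0x2A idx=21 entry=0x2D007 [P=1 RW=1 US=1 PS=0]
  L2: frame=0x2D idx=16 entry=0x31007 [P=1 RW=1 US=1 PS=0]
  → PA=0x31652  (3 entries read)
#1 VA=0x2828120F2 (r,kernel):
  L0: frame=0x26 idx=10 entry=0x33007 [P=1 RW=1 US=1 PS=0]
  L1: frame=0x33 idx=20 entry=0x34007 [P=1 RW=1 US=1 PS=0]
  L2: frame=0x34 idx=18 entry=0x36007 [P=1 RW=1 US=1 PS=0]
  → PA=0x360F2  (3 entries read)
#2 VA=0xC2A10652 (r,kernel):
  TLB hit vpn=0xC2A10 → PA=0x31652
#3 VA=0x603613887 (r,kernel):
  L0: frame=0x26 idx=24 entry=0x37007 [P=1 RW=1 US=1 PS=0]
  L1: frame=0x37 idx=27 entry=0x38007 [P=1 RW=1 US=1 PS=0]
  L2: frame=0x38 idx=19 entry=0x3A007 [P=1 RW=1 US=1 PS=0]
  → PA=0x3A887  (3 entries read)
#4 VA=0x78141CC00 (r,kernel):
  L0: frame=0x26 idx=30 entry=0x3C007 [P=1 RW=1 US=1 PS=0]
  L1: frame=0x3C idx=10 entry=0x3D007 [P=1 RW=1 US=1 PS=0]
  L2: frame=0x3D idx=28 entry=0x10006 [P=0 RW=1 US=1 PS=0]
  ⇒ fault: PAGE_NOT_PRESENT  — 3 lookups

Access #3 PA: 0x3A887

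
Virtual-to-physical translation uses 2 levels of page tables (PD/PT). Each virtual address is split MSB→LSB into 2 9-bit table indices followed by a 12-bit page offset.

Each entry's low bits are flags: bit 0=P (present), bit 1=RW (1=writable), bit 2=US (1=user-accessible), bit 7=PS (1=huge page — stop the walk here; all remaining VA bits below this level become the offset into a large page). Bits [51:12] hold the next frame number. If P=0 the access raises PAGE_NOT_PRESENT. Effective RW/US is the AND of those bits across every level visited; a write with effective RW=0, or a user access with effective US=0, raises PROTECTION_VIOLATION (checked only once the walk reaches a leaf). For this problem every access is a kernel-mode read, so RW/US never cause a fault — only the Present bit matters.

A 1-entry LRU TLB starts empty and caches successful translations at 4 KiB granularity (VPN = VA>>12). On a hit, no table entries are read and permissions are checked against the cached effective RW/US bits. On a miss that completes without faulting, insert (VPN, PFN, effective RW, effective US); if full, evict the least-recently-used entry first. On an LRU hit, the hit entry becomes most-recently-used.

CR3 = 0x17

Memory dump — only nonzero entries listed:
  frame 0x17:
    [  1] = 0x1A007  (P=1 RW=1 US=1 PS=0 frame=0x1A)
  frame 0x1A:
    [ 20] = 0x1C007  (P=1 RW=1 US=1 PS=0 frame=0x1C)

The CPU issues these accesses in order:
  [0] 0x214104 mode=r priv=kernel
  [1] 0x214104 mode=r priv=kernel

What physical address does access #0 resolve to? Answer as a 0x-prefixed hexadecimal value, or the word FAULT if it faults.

Walk each access:
#0 VA=0x214104 (r,kernel):
  L0 @0x17[1] → 0x1A007  P=1,RW=1,US=1,PS=0
  L1 @0x1A[20] → 0x1C007  P=1,RW=1,US=1,PS=0
  → PA=0x1C104  (2 entries read)
#1 VA=0x214104 (r,kernel):
  TLB hit vpn=0x214 → PA=0x1C104

Access #0 PA: 0x1C104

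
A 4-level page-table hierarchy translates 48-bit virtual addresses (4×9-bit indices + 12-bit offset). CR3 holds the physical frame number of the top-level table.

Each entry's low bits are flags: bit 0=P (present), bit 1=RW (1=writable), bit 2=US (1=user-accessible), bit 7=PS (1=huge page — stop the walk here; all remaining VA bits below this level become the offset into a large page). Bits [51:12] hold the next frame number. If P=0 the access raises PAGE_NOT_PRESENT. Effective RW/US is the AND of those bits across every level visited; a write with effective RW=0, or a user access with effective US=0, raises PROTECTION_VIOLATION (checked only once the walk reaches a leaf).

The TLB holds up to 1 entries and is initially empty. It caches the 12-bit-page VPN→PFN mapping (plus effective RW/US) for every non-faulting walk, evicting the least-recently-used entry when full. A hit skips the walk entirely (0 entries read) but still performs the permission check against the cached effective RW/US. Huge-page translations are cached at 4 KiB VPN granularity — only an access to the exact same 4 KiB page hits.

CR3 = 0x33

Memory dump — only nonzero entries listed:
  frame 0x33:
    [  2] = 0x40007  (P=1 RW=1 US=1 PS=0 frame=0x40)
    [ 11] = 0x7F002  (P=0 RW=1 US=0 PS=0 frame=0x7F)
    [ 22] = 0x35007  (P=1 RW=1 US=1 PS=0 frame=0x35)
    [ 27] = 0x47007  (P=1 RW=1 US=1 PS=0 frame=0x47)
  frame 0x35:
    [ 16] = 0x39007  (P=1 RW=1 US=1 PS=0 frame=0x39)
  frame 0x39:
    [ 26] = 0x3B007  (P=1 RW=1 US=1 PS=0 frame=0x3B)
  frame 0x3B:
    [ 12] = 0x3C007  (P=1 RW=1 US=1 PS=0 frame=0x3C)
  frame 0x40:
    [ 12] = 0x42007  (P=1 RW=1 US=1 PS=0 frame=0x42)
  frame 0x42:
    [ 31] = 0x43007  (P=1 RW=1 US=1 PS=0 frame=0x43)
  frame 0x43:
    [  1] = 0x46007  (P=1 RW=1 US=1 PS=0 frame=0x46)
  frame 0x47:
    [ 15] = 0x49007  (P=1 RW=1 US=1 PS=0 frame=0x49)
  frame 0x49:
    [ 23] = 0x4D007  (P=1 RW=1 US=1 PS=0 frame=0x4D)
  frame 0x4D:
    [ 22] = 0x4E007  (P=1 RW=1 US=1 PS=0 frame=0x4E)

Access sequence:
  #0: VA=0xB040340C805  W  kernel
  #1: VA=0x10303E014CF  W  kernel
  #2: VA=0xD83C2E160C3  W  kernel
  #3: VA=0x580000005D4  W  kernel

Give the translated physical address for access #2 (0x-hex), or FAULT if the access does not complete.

Walk each access:
#0 VA=0xB040340C805 (w,kernel):
  L0 @0x33[22] → 0x35007  P=1,RW=1,US=1,PS=0
  L1 @0x35[16] → 0x39007  P=1,RW=1,US=1,PS=0
  L2 @0x39[26] → 0x3B007  P=1,RW=1,US=1,PS=0
  L3 @0x3B[12] → 0x3C007  P=1,RW=1,US=1,PS=0
  ⇒ phys 0x3C805  [4 reads]
#1 VA=0x10303E014CF (w,kernel):
  L0 @0x33[2] → 0x40007  P=1,RW=1,US=1,PS=0
  L1 @0x40[12] → 0x42007  P=1,RW=1,US=1,PS=0
  L2 @0x42[31] → 0x43007  P=1,RW=1,US=1,PS=0
  L3 @0x43[1] → 0x46007  P=1,RW=1,US=1,PS=0
  ⇒ phys 0x464CF  [4 reads]
#2 VA=0xD83C2E160C3 (w,kernel):
  L0 @0x33[27] → 0x47007  P=1,RW=1,US=1,PS=0
  L1 @0x47[15] → 0x49007  P=1,RW=1,US=1,PS=0
  L2 @0x49[23] → 0x4D007  P=1,RW=1,US=1,PS=0
  L3 @0x4D[22] → 0x4E007  P=1,RW=1,US=1,PS=0
  ⇒ phys 0x4E0C3  [4 reads]
#3 VA=0x580000005D4 (w,kernel):
  L0 @0x33[11] → 0x7F002  P=0,RW=1,US=0,PS=0
  ⇒ fault: PAGE_NOT_PRESENT  — 1 lookups

Access #2 PA: 0x4E0C3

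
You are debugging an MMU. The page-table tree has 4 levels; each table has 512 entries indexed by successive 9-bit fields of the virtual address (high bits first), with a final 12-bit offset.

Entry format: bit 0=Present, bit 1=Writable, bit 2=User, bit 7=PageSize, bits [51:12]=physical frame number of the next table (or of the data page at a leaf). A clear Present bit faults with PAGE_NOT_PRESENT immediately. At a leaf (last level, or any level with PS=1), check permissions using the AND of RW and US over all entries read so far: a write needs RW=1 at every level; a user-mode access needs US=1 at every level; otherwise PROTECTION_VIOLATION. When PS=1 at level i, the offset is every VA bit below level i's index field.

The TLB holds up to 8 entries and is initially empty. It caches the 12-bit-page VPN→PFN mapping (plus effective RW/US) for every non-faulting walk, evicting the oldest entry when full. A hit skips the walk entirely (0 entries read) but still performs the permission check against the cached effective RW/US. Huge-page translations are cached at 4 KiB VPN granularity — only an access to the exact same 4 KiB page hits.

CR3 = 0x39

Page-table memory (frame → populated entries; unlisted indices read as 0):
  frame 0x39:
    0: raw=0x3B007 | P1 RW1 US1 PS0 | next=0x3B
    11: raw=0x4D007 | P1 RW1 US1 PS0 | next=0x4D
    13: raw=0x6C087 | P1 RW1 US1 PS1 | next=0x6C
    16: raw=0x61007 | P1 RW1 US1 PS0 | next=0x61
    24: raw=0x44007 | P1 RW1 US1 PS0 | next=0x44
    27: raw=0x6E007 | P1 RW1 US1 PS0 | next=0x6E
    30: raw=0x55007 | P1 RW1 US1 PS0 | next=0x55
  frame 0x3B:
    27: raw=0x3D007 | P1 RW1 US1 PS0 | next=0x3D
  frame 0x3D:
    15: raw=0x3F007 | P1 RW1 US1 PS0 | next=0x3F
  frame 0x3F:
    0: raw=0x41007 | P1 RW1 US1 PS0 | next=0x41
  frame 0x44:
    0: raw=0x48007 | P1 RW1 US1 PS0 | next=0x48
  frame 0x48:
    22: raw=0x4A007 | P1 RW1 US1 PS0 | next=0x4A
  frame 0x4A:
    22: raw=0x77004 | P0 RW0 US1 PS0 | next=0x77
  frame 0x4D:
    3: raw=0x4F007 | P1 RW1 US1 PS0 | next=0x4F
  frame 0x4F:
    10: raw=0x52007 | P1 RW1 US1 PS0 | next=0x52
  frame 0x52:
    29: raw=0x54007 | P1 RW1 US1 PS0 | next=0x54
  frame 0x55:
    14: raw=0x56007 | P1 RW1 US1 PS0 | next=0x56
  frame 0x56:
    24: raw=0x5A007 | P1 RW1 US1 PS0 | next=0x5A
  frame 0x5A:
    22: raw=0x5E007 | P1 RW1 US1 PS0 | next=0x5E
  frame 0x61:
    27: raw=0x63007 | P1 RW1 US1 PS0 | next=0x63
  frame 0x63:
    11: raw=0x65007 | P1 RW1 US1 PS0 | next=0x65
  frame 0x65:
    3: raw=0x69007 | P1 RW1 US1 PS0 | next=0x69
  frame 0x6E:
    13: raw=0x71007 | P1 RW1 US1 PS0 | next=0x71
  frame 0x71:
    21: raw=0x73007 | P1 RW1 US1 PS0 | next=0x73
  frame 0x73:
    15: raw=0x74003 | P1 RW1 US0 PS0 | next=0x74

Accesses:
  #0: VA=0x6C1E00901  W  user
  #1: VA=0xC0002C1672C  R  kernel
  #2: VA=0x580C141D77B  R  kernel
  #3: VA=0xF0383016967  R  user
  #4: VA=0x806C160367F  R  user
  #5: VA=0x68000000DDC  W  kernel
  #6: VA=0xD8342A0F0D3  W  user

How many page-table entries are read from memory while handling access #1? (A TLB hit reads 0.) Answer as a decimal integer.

Trace:
#0 VA=0x6C1E00901 (w,user):
  [0] read 0x39 idx=0: raw=0x3B007 flags P=1 W=1 U=1 S=0
  [1] read 0x3B idx=27: raw=0x3D007 flags P=1 W=1 U=1 S=0
  [2] read 0x3D idx=15: raw=0x3F007 flags P=1 W=1 U=1 S=0
  [3] read 0x3F idx=0: raw=0x41007 flags P=1 W=1 U=1 S=0
  ⇒ phys 0x41901  [4 reads]
#1 VA=0xC0002C1672C (r,kernel):
  [0] read 0x39 idx=24: raw=0x44007 flags P=1 W=1 U=1 S=0
  [1] read 0x44 idx=0: raw=0x48007 flags P=1 W=1 U=1 S=0
  [2] read 0x48 idx=22: raw=0x4A007 flags P=1 W=1 U=1 S=0
  [3] read 0x4A idx=22: raw=0x77004 flags P=0 W=0 U=1 S=0
  ⇒ fault: PAGE_NOT_PRESENT  — 4 lookups
#2 VA=0x580C141D77B (r,kernel):
  [0] read 0x39 idx=11: raw=0x4D007 flags P=1 W=1 U=1 S=0
  [1] read 0x4D idx=3: raw=0x4F007 flags P=1 W=1 U=1 S=0
  [2] read 0x4F idx=10: raw=0x52007 flags P=1 W=1 U=1 S=0
  [3] read 0x52 idx=29: raw=0x54007 flags P=1 W=1 U=1 S=0
  ⇒ phys 0x5477B  [4 reads]
#3 VA=0xF0383016967 (r,user):
  [0] read 0x39 idx=30: raw=0x55007 flags P=1 W=1 U=1 S=0
  [1] read 0x55 idx=14: raw=0x56007 flags P=1 W=1 U=1 S=0
  [2] read 0x56 idx=24: raw=0x5A007 flags P=1 W=1 U=1 S=0
  [3] read 0x5A idx=22: raw=0x5E007 flags P=1 W=1 U=1 S=0
  ⇒ phys 0x5E967  [4 reads]
#4 VA=0x806C160367F (r,user):
  [0] read 0x39 idx=16: raw=0x61007 flags P=1 W=1 U=1 S=0
  [1] read 0x61 idx=27: raw=0x63007 flags P=1 W=1 U=1 S=0
  [2] read 0x63 idx=11: raw=0x65007 flags P=1 W=1 U=1 S=0
  [3] read 0x65 idx=3: raw=0x69007 flags P=1 W=1 U=1 S=0
  ⇒ phys 0x6967F  [4 reads]
#5 VA=0x68000000DDC (w,kernel):
  [0] read 0x39 idx=13: raw=0x6C087 flags P=1 W=1 U=1 S=1
  ⇒ phys 0x6CDDC (huge @L0)  [1 reads]
#6 VA=0xD8342A0F0D3 (w,user):
  [0] read 0x39 idx=27: raw=0x6E007 flags P=1 W=1 U=1 S=0
  [1] read 0x6E idx=13: raw=0x71007 flags P=1 W=1 U=1 S=0
  [2] read 0x71 idx=21: raw=0x73007 flags P=1 W=1 U=1 S=0
  [3] read 0x73 idx=15: raw=0x74003 flags P=1 W=1 U=0 S=0
  ⇒ fault: PROTECTION_VIOLATION  — 4 lookups

Entries read for #1: 4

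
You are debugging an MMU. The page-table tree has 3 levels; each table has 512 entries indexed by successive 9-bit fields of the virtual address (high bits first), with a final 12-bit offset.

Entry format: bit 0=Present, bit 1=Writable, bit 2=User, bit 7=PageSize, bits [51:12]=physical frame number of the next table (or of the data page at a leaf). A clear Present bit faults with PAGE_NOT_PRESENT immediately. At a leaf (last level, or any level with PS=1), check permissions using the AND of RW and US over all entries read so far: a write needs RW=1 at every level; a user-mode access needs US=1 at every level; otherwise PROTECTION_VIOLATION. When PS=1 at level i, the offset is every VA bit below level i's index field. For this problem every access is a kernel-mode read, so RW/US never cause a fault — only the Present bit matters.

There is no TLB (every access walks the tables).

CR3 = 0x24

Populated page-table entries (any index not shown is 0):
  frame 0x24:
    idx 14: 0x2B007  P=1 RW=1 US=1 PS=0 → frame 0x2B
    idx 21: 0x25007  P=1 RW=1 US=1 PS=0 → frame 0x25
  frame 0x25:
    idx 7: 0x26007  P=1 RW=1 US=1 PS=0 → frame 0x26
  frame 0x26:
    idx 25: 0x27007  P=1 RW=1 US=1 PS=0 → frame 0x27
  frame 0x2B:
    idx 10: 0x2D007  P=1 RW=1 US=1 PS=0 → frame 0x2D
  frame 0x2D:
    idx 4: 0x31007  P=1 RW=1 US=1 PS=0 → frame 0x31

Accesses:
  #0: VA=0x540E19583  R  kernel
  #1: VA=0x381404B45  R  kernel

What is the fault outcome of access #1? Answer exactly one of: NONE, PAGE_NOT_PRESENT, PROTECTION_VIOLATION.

Per-access translation:
#0 VA=0x540E19583 (r,kernel):
  lvl0: tbl 0x24, slot 21 ⇒ 0x25007 (P1/RW1/US1/PS0)
  lvl1: tbl 0x25, slot 7 ⇒ 0x26007 (P1/RW1/US1/PS0)
  lvl2: tbl 0x26, slot 25 ⇒ 0x27007 (P1/RW1/US1/PS0)
  → PA=0x27583  (3 entries read)
#1 VA=0x381404B45 (r,kernel):
  lvl0: tbl 0x24, slot 14 ⇒ 0x2B007 (P1/RW1/US1/PS0)
  lvl1: tbl 0x2B, slot 10 ⇒ 0x2D007 (P1/RW1/US1/PS0)
  lvl2: tbl 0x2D, slot 4 ⇒ 0x31007 (P1/RW1/US1/PS0)
  → PA=0x31B45  (3 entries read)

Access #1 fault: NONE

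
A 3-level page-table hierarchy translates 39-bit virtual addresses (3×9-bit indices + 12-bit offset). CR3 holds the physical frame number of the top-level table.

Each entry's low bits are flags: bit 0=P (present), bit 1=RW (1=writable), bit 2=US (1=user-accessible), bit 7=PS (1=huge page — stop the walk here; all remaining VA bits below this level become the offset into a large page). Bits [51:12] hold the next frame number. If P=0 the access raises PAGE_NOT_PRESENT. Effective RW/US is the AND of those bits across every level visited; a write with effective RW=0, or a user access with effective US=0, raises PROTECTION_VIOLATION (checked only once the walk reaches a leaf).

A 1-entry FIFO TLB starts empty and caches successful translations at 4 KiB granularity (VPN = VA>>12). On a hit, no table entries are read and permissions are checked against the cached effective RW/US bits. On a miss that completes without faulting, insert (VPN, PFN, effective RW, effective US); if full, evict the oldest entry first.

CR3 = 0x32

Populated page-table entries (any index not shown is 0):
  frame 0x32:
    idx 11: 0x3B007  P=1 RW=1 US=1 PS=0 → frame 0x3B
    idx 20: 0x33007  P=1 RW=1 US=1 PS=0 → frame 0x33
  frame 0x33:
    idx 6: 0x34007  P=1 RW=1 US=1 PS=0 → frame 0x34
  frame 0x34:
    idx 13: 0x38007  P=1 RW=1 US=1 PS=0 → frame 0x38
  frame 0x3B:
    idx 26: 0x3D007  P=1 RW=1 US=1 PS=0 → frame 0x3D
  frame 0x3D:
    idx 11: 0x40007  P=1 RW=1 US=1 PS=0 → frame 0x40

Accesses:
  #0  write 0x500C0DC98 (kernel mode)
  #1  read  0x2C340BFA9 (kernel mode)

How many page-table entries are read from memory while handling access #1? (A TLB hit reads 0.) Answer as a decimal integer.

Per-access translation:
#0 VA=0x500C0DC98 (w,kernel):
  L0 @0x32[20] → 0x33007  P=1,RW=1,US=1,PS=0
  L1 @0x33[6] → 0x34007  P=1,RW=1,US=1,PS=0
  L2 @0x34[13] → 0x38007  P=1,RW=1,US=1,PS=0
  ✓ 0x38C98  — 3 lookups
#1 VA=0x2C340BFA9 (r,kernel):
  L0 @0x32[11] → 0x3B007  P=1,RW=1,US=1,PS=0
  L1 @0x3B[26] → 0x3D007  P=1,RW=1,US=1,PS=0
  L2 @0x3D[11] → 0x40007  P=1,RW=1,US=1,PS=0
  ✓ 0x40FA9  — 3 lookups

Entries read for #1: 3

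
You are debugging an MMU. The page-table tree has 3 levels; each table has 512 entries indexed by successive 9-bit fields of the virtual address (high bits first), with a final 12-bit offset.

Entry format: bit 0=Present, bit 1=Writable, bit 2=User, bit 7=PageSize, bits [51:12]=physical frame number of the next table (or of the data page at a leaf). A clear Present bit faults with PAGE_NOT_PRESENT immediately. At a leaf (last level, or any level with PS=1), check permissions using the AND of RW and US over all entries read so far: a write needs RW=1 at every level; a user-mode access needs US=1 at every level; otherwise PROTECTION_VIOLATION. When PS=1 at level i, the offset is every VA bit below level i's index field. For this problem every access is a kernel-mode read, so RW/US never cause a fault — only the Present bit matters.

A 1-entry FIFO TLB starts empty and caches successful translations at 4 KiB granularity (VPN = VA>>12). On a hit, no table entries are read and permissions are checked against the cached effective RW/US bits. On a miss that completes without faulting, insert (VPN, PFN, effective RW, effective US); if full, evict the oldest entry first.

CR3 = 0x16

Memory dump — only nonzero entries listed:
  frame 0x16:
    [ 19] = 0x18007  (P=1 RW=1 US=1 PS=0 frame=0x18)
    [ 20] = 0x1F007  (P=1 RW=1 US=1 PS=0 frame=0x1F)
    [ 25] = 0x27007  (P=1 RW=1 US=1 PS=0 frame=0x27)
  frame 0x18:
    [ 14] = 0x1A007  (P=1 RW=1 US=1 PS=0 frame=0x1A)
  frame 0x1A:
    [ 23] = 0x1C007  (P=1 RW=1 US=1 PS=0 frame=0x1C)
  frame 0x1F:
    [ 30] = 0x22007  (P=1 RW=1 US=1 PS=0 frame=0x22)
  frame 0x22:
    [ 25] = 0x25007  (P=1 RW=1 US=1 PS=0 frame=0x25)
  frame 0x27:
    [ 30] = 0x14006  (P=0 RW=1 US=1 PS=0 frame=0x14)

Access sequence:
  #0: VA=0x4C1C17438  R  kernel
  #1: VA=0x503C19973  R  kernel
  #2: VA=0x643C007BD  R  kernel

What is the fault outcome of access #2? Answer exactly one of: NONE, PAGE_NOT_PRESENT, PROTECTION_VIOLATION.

Per-access translation:
#0 VA=0x4C1C17438 (r,kernel):
  [0] read 0x16 idx=19: raw=0x18007 flags P=1 W=1 U=1 S=0
  [1] read 0x18 idx=14: raw=0x1A007 flags P=1 W=1 U=1 S=0
  [2] read 0x1A idx=23: raw=0x1C007 flags P=1 W=1 U=1 S=0
  ⇒ phys 0x1C438  [3 reads]
#1 VA=0x503C19973 (r,kernel):
  [0] read 0x16 idx=20: raw=0x1F007 flags P=1 W=1 U=1 S=0
  [1] read 0x1F idx=30: raw=0x22007 flags P=1 W=1 U=1 S=0
  [2] read 0x22 idx=25: raw=0x25007 flags P=1 W=1 U=1 S=0
  ⇒ phys 0x25973  [3 reads]
#2 VA=0x643C007BD (r,kernel):
  [0] read 0x16 idx=25: raw=0x27007 flags P=1 W=1 U=1 S=0
  [1] read 0x27 idx=30: raw=0x14006 flags P=0 W=1 U=1 S=0
  ✗ PAGE_NOT_PRESENT  [2 reads]

Access #2 fault: PAGE_NOT_PRESENT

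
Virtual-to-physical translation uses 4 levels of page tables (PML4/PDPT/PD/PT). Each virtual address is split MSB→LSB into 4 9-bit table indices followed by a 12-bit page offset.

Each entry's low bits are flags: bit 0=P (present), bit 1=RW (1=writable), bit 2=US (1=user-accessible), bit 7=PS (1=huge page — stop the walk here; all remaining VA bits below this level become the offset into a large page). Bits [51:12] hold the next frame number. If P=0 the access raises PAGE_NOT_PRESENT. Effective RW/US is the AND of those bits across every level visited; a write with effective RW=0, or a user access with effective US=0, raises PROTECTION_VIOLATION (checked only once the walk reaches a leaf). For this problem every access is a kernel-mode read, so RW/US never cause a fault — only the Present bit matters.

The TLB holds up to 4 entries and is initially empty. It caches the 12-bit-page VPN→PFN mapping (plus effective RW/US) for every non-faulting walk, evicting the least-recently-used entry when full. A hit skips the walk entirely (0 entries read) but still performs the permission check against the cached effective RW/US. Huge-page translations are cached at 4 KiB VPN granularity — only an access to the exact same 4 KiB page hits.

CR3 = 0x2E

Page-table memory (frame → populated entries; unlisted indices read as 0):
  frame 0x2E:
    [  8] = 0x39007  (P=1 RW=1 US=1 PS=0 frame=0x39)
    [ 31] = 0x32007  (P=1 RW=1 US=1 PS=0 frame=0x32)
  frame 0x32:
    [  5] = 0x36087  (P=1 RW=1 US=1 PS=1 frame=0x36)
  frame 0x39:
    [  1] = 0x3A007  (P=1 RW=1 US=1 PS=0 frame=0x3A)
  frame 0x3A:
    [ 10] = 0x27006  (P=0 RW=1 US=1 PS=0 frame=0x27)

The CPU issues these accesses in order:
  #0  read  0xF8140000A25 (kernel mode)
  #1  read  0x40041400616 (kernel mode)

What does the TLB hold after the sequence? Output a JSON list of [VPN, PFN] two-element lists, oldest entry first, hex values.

Trace:
#0 VA=0xF8140000A25 (r,kernel):
  L0: frame=0x2E idx=31 entry=0x32007 [P=1 RW=1 US=1 PS=0]
  L1: frame=0x32 idx=5 entry=0x36087 [P=1 RW=1 US=1 PS=1]
  ⇒ phys 0x36A25 (huge @L1)  [2 reads]
#1 VA=0x40041400616 (r,kernel):
  L0: frame=0x2E idx=8 entry=0x39007 [P=1 RW=1 US=1 PS=0]
  L1: frame=0x39 idx=1 entry=0x3A007 [P=1 RW=1 US=1 PS=0]
  L2: frame=0x3A idx=10 entry=0x27006 [P=0 RW=1 US=1 PS=0]
  ⇒ fault: PAGE_NOT_PRESENT  — 3 lookups

TLB: [["0xF8140000", "0x36"]]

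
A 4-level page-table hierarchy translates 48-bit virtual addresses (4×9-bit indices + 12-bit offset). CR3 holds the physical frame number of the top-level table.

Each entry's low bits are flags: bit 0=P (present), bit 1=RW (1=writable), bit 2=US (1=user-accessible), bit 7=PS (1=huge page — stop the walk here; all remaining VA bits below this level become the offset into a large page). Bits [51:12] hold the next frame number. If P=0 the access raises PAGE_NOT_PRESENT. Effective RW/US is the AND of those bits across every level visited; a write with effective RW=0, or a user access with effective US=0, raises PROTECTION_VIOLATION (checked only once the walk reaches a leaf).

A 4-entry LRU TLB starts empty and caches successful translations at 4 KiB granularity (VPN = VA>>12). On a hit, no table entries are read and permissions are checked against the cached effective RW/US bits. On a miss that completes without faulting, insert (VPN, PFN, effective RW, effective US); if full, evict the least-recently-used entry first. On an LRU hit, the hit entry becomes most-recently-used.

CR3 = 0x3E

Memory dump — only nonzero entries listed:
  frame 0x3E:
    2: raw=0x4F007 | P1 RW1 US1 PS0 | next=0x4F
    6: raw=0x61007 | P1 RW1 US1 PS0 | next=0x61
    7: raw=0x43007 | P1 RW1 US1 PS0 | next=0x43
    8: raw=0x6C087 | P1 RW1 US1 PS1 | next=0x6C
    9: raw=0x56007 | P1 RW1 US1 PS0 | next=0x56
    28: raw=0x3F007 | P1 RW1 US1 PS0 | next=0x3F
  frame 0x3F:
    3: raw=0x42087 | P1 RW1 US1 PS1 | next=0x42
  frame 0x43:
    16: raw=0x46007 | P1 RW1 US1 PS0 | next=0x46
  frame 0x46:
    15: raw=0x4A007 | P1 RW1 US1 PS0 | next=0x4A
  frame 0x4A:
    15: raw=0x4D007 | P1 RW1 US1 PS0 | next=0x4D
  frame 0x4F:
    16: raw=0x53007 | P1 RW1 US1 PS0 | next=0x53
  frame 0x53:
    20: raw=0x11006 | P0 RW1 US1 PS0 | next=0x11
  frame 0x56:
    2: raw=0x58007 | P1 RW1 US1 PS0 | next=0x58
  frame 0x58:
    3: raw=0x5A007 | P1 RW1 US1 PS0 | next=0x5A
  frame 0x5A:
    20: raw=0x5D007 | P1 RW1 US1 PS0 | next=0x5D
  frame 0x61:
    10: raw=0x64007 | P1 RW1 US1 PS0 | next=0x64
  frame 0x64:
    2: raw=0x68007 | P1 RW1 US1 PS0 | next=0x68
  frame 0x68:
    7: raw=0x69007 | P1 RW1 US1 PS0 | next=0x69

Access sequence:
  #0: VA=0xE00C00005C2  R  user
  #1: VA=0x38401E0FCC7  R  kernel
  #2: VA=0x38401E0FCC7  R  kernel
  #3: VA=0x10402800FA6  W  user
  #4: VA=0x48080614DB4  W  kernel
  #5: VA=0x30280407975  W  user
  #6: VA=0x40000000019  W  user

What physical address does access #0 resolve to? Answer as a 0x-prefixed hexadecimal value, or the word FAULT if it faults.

Walk each access:
#0 VA=0xE00C00005C2 (r,user):
  L0 @0x3E[28] → 0x3F007  P=1,RW=1,US=1,PS=0
  L1 @0x3F[3] → 0x42087  P=1,RW=1,US=1,PS=1
  ⇒ phys 0x425C2 (huge @L1)  [2 reads]
#1 VA=0x38401E0FCC7 (r,kernel):
  L0 @0x3E[7] → 0x43007  P=1,RW=1,US=1,PS=0
  L1 @0x43[16] → 0x46007  P=1,RW=1,US=1,PS=0
  L2 @0x46[15] → 0x4A007  P=1,RW=1,US=1,PS=0
  L3 @0x4A[15] → 0x4D007  P=1,RW=1,US=1,PS=0
  ⇒ phys 0x4DCC7  [4 reads]
#2 VA=0x38401E0FCC7 (r,kernel):
  TLB hit vpn=0x38401E0F → PA=0x4DCC7
#3 VA=0x10402800FA6 (w,user):
  L0 @0x3E[2] → 0x4F007  P=1,RW=1,US=1,PS=0
  L1 @0x4F[16] → 0x53007  P=1,RW=1,US=1,PS=0
  L2 @0x53[20] → 0x11006  P=0,RW=1,US=1,PS=0
  → PAGE_NOT_PRESENT  (3 entries read)
#4 VA=0x48080614DB4 (w,kernel):
  L0 @0x3E[9] → 0x56007  P=1,RW=1,US=1,PS=0
  L1 @0x56[2] → 0x58007  P=1,RW=1,US=1,PS=0
  L2 @0x58[3] → 0x5A007  P=1,RW=1,US=1,PS=0
  L3 @0x5A[20] → 0x5D007  P=1,RW=1,US=1,PS=0
  ⇒ phys 0x5DDB4  [4 reads]
#5 VA=0x30280407975 (w,user):
  L0 @0x3E[6] → 0x61007  P=1,RW=1,US=1,PS=0
  L1 @0x61[10] → 0x64007  P=1,RW=1,US=1,PS=0
  L2 @0x64[2] → 0x68007  P=1,RW=1,US=1,PS=0
  L3 @0x68[7] → 0x69007  P=1,RW=1,US=1,PS=0
  ⇒ phys 0x69975  [4 reads]
#6 VA=0x40000000019 (w,user):
  L0 @0x3E[8] → 0x6C087  P=1,RW=1,US=1,PS=1
  ⇒ phys 0x6C019 (huge @L0)  [1 reads]

Access #0 PA: 0x425C2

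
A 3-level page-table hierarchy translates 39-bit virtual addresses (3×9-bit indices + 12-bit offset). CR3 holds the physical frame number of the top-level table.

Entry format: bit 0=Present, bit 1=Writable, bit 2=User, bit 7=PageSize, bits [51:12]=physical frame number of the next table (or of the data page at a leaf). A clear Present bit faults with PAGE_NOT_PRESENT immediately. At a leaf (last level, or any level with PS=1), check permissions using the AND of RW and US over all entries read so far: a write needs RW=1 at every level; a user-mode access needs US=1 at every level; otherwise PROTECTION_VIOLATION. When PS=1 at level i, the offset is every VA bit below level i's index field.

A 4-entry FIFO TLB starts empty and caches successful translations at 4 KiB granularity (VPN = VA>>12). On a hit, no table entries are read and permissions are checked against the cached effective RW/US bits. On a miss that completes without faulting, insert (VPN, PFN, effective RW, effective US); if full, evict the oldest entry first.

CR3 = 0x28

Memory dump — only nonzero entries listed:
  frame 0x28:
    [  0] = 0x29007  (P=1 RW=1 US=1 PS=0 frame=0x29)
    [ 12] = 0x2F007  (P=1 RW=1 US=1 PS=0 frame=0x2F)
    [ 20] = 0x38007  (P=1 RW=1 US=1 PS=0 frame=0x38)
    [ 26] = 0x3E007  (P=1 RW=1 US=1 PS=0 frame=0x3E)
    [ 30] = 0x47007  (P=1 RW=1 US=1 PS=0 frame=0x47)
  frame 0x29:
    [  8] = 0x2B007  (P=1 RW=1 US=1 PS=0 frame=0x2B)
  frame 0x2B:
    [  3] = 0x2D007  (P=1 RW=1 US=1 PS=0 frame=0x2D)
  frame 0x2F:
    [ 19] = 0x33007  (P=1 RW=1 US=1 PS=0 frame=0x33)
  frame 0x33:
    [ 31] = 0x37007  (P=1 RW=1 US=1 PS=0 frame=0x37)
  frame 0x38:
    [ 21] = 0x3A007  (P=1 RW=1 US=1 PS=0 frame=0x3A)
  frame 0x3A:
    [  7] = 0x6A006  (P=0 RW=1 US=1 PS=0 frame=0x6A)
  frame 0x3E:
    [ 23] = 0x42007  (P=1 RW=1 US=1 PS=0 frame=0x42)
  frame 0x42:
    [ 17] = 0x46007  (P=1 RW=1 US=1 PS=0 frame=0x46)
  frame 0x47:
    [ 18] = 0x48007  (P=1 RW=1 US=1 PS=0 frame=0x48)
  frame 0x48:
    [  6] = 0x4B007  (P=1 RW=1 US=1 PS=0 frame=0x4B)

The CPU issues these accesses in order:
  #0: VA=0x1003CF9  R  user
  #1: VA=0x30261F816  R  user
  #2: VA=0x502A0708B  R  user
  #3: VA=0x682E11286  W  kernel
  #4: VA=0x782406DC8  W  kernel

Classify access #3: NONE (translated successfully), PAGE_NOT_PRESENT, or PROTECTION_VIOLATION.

Walk each access:
#0 VA=0x1003CF9 (r,user):
  L0: frame=0x28 idx=0 entry=0x29007 [P=1 RW=1 US=1 PS=0]
  L1: frame=0x29 idx=8 entry=0x2B007 [P=1 RW=1 US=1 PS=0]
  L2: frame=0x2B idx=3 entry=0x2D007 [P=1 RW=1 US=1 PS=0]
  → PA=0x2DCF9  (3 entries read)
#1 VA=0x30261F816 (r,user):
  L0: frame=0x28 idx=12 entry=0x2F007 [P=1 RW=1 US=1 PS=0]
  L1: frame=0x2F idx=19 entry=0x33007 [P=1 RW=1 US=1 PS=0]
  L2: frame=0x33 idx=31 entry=0x37007 [P=1 RW=1 US=1 PS=0]
  → PA=0x37816  (3 entries read)
#2 VA=0x502A0708B (r,user):
  L0: frame=0x28 idx=20 entry=0x38007 [P=1 RW=1 US=1 PS=0]
  L1: frame=0x38 idx=21 entry=0x3A007 [P=1 RW=1 US=1 PS=0]
  L2: frame=0x3A idx=7 entry=0x6A006 [P=0 RW=1 US=1 PS=0]
  ⇒ fault: PAGE_NOT_PRESENT  — 3 lookups
#3 VA=0x682E11286 (w,kernel):
  L0: frame=0x28 idx=26 entry=0x3E007 [P=1 RW=1 US=1 PS=0]
  L1: frame=0x3E idx=23 entry=0x42007 [P=1 RW=1 US=1 PS=0]
  L2: frame=0x42 idx=17 entry=0x46007 [P=1 RW=1 US=1 PS=0]
  → PA=0x46286  (3 entries read)
#4 VA=0x782406DC8 (w,kernel):
  L0: frame=0x28 idx=30 entry=0x47007 [P=1 RW=1 US=1 PS=0]
  L1: frame=0x47 idx=18 entry=0x48007 [P=1 RW=1 US=1 PS=0]
  L2: frame=0x48 idx=6 entry=0x4B007 [P=1 RW=1 US=1 PS=0]
  → PA=0x4BDC8  (3 entries read)

Access #3 fault: NONE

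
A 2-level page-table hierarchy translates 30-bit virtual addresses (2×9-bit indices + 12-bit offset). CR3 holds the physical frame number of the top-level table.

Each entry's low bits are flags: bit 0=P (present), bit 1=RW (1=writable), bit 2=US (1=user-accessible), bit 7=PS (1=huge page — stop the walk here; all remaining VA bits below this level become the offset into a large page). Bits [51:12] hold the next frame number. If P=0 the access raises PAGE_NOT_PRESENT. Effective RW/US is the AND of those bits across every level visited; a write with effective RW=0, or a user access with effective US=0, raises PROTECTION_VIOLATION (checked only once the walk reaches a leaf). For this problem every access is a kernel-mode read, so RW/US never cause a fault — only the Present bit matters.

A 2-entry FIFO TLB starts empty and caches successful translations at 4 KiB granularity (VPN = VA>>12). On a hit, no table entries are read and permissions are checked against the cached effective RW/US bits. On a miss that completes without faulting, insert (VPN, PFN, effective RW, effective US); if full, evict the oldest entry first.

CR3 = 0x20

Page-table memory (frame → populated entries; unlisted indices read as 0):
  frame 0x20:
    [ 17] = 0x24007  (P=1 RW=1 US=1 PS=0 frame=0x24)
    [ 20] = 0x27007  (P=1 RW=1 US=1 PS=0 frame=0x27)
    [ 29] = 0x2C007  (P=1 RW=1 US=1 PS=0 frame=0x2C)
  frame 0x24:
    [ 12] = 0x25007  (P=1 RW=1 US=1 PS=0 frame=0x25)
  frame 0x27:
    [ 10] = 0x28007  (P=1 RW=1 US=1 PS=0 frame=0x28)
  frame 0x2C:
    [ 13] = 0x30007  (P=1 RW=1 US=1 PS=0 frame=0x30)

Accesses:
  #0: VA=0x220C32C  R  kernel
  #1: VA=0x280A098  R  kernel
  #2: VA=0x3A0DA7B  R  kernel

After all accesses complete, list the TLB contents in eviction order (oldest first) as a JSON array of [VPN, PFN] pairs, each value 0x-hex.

Per-access translation:
#0 VA=0x220C32C (r,kernel):
  L0 @0x20[17] → 0x24007  P=1,RW=1,US=1,PS=0
  L1 @0x24[12] → 0x25007  P=1,RW=1,US=1,PS=0
  ✓ 0x2532C  — 2 lookups
#1 VA=0x280A098 (r,kernel):
  L0 @0x20[20] → 0x27007  P=1,RW=1,US=1,PS=0
  L1 @0x27[10] → 0x28007  P=1,RW=1,US=1,PS=0
  ✓ 0x28098  — 2 lookups
#2 VA=0x3A0DA7B (r,kernel):
  L0 @0x20[29] → 0x2C007  P=1,RW=1,US=1,PS=0
  L1 @0x2C[13] → 0x30007  P=1,RW=1,US=1,PS=0
  ✓ 0x30A7B  — 2 lookups

TLB: [["0x280A", "0x28"], ["0x3A0D", "0x30"]]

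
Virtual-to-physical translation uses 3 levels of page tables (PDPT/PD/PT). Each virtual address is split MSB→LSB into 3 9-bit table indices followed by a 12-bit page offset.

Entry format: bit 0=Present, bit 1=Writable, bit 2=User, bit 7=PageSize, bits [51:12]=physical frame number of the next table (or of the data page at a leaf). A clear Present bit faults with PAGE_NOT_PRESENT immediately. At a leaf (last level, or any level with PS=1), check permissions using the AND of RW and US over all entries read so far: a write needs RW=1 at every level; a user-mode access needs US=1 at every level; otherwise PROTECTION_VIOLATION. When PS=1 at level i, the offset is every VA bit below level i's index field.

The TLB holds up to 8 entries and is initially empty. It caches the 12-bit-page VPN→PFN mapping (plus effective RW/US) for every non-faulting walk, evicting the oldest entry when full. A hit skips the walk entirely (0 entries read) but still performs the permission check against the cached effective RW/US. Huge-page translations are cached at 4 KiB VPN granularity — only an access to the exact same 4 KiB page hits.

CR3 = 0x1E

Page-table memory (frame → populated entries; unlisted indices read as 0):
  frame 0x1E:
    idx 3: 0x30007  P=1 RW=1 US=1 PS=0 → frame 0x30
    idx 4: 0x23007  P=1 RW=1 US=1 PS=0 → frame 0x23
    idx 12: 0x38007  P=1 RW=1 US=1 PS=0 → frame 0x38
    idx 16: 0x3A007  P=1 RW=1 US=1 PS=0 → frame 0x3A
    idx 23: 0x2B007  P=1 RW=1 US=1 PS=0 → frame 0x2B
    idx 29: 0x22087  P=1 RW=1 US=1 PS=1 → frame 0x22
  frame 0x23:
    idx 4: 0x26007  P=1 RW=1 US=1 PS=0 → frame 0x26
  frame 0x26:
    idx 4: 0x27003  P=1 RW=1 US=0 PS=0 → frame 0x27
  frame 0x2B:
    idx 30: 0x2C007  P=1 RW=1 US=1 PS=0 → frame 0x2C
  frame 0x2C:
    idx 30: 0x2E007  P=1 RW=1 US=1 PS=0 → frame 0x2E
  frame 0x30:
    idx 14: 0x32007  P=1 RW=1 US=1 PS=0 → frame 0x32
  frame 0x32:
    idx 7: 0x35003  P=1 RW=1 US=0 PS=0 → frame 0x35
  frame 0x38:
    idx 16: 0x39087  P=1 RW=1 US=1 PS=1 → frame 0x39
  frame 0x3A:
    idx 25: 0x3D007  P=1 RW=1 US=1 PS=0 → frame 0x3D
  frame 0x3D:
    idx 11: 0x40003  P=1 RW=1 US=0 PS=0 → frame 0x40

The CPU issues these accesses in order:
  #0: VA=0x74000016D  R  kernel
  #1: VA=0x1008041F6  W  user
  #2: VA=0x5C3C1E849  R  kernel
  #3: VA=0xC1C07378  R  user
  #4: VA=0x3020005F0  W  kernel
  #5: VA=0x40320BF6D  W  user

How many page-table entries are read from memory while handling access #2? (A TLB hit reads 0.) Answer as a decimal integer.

Per-access translation:
#0 VA=0x74000016D (r,kernel):
  L0: frame=0x1E idx=29 entry=0x22087 [P=1 RW=1 US=1 PS=1]
  ✓ 0x2216D (huge @L0)  — 1 lookups
#1 VA=0x1008041F6 (w,user):
  L0: frame=0x1E idx=4 entry=0x23007 [P=1 RW=1 US=1 PS=0]
  L1: frame=0x23 idx=4 entry=0x26007 [P=1 RW=1 US=1 PS=0]
  L2: frame=0x26 idx=4 entry=0x27003 [P=1 RW=1 US=0 PS=0]
  ✗ PROTECTION_VIOLATION  [3 reads]
#2 VA=0x5C3C1E849 (r,kernel):
  L0: frame=0x1E idx=23 entry=0x2B007 [P=1 RW=1 US=1 PS=0]
  L1: frame=0x2B idx=30 entry=0x2C007 [P=1 RW=1 US=1 PS=0]
  L2: frame=0x2C idx=30 entry=0x2E007 [P=1 RW=1 US=1 PS=0]
  ✓ 0x2E849  — 3 lookups
#3 VA=0xC1C07378 (r,user):
  L0: frame=0x1E idx=3 entry=0x30007 [P=1 RW=1 US=1 PS=0]
  L1: frame=0x30 idx=14 entry=0x32007 [P=1 RW=1 US=1 PS=0]
  L2: frame=0x32 idx=7 entry=0x35003 [P=1 RW=1 US=0 PS=0]
  ✗ PROTECTION_VIOLATION  [3 reads]
#4 VA=0x3020005F0 (w,kernel):
  L0: frame=0x1E idx=12 entry=0x38007 [P=1 RW=1 US=1 PS=0]
  L1: frame=0x38 idx=16 entry=0x39087 [P=1 RW=1 US=1 PS=1]
  ✓ 0x395F0 (huge @L1)  — 2 lookups
#5 VA=0x40320BF6D (w,user):
  L0: frame=0x1E idx=16 entry=0x3A007 [P=1 RW=1 US=1 PS=0]
  L1: frame=0x3A idx=25 entry=0x3D007 [P=1 RW=1 US=1 PS=0]
  L2: frame=0x3D idx=11 entry=0x40003 [P=1 RW=1 US=0 PS=0]
  ✗ PROTECTION_VIOLATION  [3 reads]

Entries read for #2: 3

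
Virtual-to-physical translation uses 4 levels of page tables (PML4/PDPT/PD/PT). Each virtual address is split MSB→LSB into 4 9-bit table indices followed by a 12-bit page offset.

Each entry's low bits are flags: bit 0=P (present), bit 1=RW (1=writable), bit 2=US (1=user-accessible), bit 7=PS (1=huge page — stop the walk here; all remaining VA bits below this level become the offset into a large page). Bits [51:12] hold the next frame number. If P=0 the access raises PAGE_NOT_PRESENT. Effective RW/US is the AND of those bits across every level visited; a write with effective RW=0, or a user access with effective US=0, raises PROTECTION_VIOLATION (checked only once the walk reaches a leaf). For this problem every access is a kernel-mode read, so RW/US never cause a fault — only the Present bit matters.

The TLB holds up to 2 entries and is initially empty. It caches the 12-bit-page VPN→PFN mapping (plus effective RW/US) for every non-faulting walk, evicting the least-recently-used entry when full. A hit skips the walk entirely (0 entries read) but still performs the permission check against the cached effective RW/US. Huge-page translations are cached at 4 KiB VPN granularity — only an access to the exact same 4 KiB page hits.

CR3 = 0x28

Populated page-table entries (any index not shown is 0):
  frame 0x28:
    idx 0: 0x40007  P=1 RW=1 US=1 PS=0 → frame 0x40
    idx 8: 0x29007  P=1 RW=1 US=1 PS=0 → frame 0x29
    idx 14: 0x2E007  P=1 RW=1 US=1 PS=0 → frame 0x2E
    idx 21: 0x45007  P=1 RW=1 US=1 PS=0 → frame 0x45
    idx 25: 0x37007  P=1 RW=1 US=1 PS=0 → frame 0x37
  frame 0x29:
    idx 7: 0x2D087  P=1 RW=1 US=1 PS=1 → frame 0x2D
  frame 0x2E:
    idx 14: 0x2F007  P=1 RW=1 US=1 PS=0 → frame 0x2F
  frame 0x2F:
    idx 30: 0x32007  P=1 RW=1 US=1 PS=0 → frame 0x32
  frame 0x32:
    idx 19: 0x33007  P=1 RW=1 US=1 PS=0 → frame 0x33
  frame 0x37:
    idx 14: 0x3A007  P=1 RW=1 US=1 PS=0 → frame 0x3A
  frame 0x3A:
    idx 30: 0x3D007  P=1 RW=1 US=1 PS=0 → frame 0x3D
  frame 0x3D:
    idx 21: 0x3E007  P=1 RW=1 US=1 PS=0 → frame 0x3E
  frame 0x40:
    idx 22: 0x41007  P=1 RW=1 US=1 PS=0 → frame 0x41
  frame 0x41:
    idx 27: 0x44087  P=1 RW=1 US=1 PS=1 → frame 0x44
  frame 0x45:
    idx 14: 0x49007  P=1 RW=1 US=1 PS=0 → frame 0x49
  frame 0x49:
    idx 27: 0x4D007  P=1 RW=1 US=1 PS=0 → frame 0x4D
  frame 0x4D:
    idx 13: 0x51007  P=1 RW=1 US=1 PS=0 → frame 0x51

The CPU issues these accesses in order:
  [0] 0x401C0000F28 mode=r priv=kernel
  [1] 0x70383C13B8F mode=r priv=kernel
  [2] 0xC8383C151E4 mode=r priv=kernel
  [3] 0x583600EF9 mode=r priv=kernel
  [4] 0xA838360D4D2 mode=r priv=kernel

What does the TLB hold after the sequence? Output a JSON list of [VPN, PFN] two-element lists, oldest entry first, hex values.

Per-access translation:
#0 VA=0x401C0000F28 (r,kernel):
  [0] read 0x28 idx=8: raw=0x29007 flags P=1 W=1 U=1 S=0
  [1] read 0x29 idx=7: raw=0x2D087 flags P=1 W=1 U=1 S=1
  → PA=0x2DF28 (huge @L1)  (2 entries read)
#1 VA=0x70383C13B8F (r,kernel):
  [0] read 0x28 idx=14: raw=0x2E007 flags P=1 W=1 U=1 S=0
  [1] read 0x2E idx=14: raw=0x2F007 flags P=1 W=1 U=1 S=0
  [2] read 0x2F idx=30: raw=0x32007 flags P=1 W=1 U=1 S=0
  [3] read 0x32 idx=19: raw=0x33007 flags P=1 W=1 U=1 S=0
  → PA=0x33B8F  (4 entries read)
#2 VA=0xC8383C151E4 (r,kernel):
  [0] read 0x28 idx=25: raw=0x37007 flags P=1 W=1 U=1 S=0
  [1] read 0x37 idx=14: raw=0x3A007 flags P=1 W=1 U=1 S=0
  [2] read 0x3A idx=30: raw=0x3D007 flags P=1 W=1 U=1 S=0
  [3] read 0x3D idx=21: raw=0x3E007 flags P=1 W=1 U=1 S=0
  → PA=0x3E1E4  (4 entries read)
#3 VA=0x583600EF9 (r,kernel):
  [0] read 0x28 idx=0: raw=0x40007 flags P=1 W=1 U=1 S=0
  [1] read 0x40 idx=22: raw=0x41007 flags P=1 W=1 U=1 S=0
  [2] read 0x41 idx=27: raw=0x44087 flags P=1 W=1 U=1 S=1
  → PA=0x44EF9 (huge @L2)  (3 entries read)
#4 VA=0xA838360D4D2 (r,kernel):
  [0] read 0x28 idx=21: raw=0x45007 flags P=1 W=1 U=1 S=0
  [1] read 0x45 idx=14: raw=0x49007 flags P=1 W=1 U=1 S=0
  [2] read 0x49 idx=27: raw=0x4D007 flags P=1 W=1 U=1 S=0
  [3] read 0x4D idx=13: raw=0x51007 flags P=1 W=1 U=1 S=0
  → PA=0x514D2  (4 entries read)

TLB: [["0x583600", "0x44"], ["0xA838360D", "0x51"]]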